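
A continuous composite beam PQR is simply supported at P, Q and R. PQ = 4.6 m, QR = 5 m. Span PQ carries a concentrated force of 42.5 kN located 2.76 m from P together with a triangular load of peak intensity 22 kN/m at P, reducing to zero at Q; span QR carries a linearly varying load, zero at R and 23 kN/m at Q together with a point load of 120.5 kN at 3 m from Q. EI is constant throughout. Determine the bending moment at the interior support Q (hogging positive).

Release continuity at Q by inserting a hinge; the redundant is the internal moment M_Q. The primary structure is two simply-supported spans PQ and QR.
Discontinuity in slope at Q on the released structure — sum the simple-span end rotations:
  span PQ: point load 42.5 at a = 2.76: Pab(L + a)/(6LEI) = 57.56/EI
  span PQ: triangular load, peak 22: 7w₀L³/(360EI) = 41.64/EI
  span QR: triangular load, peak 23: w₀L³/(45EI) = 63.89/EI
  span QR: point load 120.5 at a = 3: Pab(L + b)/(6LEI) = 168.7/EI
  relative rotation θ_0 = (99.19 + 232.6)/EI = 331.8/EI
A unit hogging moment at Q produces rotation L₁/(3EI) + L₂/(3EI) = 3.2/EI.
Compatibility: M_Q·(L₁+L₂)/(3EI) = θ_0, giving M_Q = 103.7 kN·m (hogging).

M_Q = 103.7 kN·m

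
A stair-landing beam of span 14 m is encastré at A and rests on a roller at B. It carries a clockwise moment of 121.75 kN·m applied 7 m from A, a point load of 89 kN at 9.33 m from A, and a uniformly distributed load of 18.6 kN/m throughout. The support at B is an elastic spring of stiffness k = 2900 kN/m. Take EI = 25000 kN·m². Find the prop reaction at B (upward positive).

Choose R_B as the redundant. The primary structure is the cantilever fixed at A.
Deflection at B on the released cantilever, summing each load's contribution:
  clockwise couple 121.75 at a = 7: M₀a(2L − a)/(2EI) = 8949/EI
  point load 89 at a = 9.33: Pa²(3L − a)/(6EI) = 42184/EI
  UDL 18.6: wL⁴/(8EI) = 89317/EI
  δ_0 = 140450/EI
Flexibility coefficient — unit upward force at B: δ_{BB} = L³/(3EI) = 914.7/EI.
With EI = 25000 kN·m²: δ_0 = 5.618 m and δ_{BB} = 0.036587 m/kN.
Compatibility — the spring shortens by R_B/k under the reaction it provides: δ_0 − R_B·δ_{BB} = R_B/k. With 1/k = 0.000345 m/kN, R_B = δ_0 / (δ_{BB} + 1/k) = 5.618 / (0.036587 + 0.000345) = 152.1 kN.

R_B = 152.1 kN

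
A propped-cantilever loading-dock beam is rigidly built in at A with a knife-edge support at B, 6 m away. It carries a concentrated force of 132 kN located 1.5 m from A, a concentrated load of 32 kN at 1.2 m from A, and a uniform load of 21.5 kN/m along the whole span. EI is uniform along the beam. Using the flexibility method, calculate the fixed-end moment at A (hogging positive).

Release the roller at B. Primary structure: cantilever fixed at A.
Downward deflection at the released point B due to the loads:
  point load 132 at a = 1.5: Pa²(3L − a)/(6EI) = 816.8/EI
  point load 32 at a = 1.2: Pa²(3L − a)/(6EI) = 129/EI
  UDL 21.5: wL⁴/(8EI) = 3483/EI
  δ_0 = 4429/EI
Flexibility coefficient — unit upward force at B: δ_{BB} = L³/(3EI) = 72/EI.
The prop prevents deflection at B: R_B = δ_0/δ_{BB} = 4429/72 = 61.51 kN.
Moment equilibrium about A: M_A = Σ(load moments about A) − R_B·L = 623.4 − 61.51×6 = 254.3 kN·m.

M_A = 254.3 kN·m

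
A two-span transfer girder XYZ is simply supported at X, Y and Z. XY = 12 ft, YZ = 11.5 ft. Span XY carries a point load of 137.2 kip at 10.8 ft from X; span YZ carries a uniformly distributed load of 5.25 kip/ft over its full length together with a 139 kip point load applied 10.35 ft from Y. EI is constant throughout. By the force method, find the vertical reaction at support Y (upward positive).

R_Y = 193.6 kip

Release continuity at Y by inserting a hinge; the redundant is the internal moment M_Y. The primary structure is two simply-supported spans XY and YZ.
Discontinuity in slope at Y on the released structure — sum the simple-span end rotations:
  span XY: point load 137.2 at a = 10.8: Pab(L + a)/(6LEI) = 563.1/EI
  span YZ: UDL 5.25: wL³/(24EI) = 332.7/EI
  span YZ: point load 139 at a = 10.35: Pab(L + b)/(6LEI) = 303.3/EI
  relative rotation θ_0 = (563.1 + 636)/EI = 1199/EI
A unit hogging moment at Y produces rotation L₁/(3EI) + L₂/(3EI) = 7.833/EI.
Compatibility: M_Y·(L₁+L₂)/(3EI) = θ_0, giving M_Y = 153.1 kip·ft (hogging).
Span XY, ΣM about X with M_Y applied at Y: R_Y^{XY}·12 = 1482 + 153.1, so R_Y^{XY} = 136.2 kip and R_X = 137.2 − 136.2 = 0.9639 kip.
Span YZ, ΣM about Z: R_Y^{YZ}·11.5 = 507 + 153.1, so R_Y^{YZ} = 57.4 kip and R_Z = 199.4 − 57.4 = 142 kip.
R_Y = 136.2 + 57.4 = 193.6 kip.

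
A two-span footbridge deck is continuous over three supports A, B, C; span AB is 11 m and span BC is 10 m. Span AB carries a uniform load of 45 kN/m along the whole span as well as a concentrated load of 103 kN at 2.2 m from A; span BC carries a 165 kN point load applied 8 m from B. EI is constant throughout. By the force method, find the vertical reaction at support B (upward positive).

R_B = 394.4 kN

Take M_B as the redundant. Released structure: two simple spans AB and BC with a hinge at B.
End slopes at the hinge B, treating each span as simply supported:
  span AB: UDL 45: wL³/(24EI) = 2496/EI
  span AB: point load 103 at a = 2.2: Pab(L + a)/(6LEI) = 398.8/EI
  span BC: point load 165 at a = 8: Pab(L + b)/(6LEI) = 528/EI
  relative rotation θ_0 = (2894 + 528)/EI = 3422/EI
A unit hogging moment at B produces rotation L₁/(3EI) + L₂/(3EI) = 7/EI.
Slope continuity at B: θ_0 = M_B·7/EI, so M_B = 3422/7 = 488.9 kN·m (hogging).
Span AB, ΣM about A with M_B applied at B: R_B^{AB}·11 = 2949 + 488.9, so R_B^{AB} = 312.5 kN and R_A = 598 − 312.5 = 285.5 kN.
Span BC, ΣM about C: R_B^{BC}·10 = 330 + 488.9, so R_B^{BC} = 81.89 kN and R_C = 165 − 81.89 = 83.11 kN.
R_B = 312.5 + 81.89 = 394.4 kN.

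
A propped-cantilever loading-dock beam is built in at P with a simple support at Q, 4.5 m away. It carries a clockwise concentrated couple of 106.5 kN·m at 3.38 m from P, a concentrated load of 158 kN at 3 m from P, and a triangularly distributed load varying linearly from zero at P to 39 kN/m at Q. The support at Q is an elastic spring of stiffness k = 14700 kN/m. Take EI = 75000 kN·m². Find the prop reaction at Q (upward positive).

Remove the prop at Q; the released (primary) structure is a cantilever built in at P.
Deflection at Q on the released cantilever, summing each load's contribution:
  clockwise couple 106.5 at a = 3.38: M₀a(2L − a)/(2EI) = 1012/EI
  point load 158 at a = 3: Pa²(3L − a)/(6EI) = 2488/EI
  triangular load, peak 39 at the free end: 11w₀L⁴/(120EI) = 1466/EI
  δ_0 = 4966/EI
Tip deflection under a unit load at Q: L³/(3EI) = 30.38/EI.
With EI = 75000 kN·m²: δ_0 = 0.066213 m and δ_{QQ} = 0.000405 m/kN.
Compatibility — the spring shortens by R_Q/k under the reaction it provides: δ_0 − R_Q·δ_{QQ} = R_Q/k. With 1/k = 0.000068 m/kN, R_Q = δ_0 / (δ_{QQ} + 1/k) = 0.066213 / (0.000405 + 0.000068) = 140 kN.

R_Q = 140 kN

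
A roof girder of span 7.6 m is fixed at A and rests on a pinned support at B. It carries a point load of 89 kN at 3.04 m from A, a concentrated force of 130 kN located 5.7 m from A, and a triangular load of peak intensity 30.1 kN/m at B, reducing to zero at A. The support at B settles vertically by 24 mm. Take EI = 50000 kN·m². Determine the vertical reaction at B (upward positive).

R_B = 155.5 kN

Release the roller at B. Primary structure: cantilever fixed at A.
Free-end deflection of the primary structure under the applied loading (downward +):
  point load 89 at a = 3.04: Pa²(3L − a)/(6EI) = 2709/EI
  point load 130 at a = 5.7: Pa²(3L − a)/(6EI) = 12038/EI
  triangular load, peak 30.1 at the free end: 11w₀L⁴/(120EI) = 9205/EI
  δ_0 = 23951/EI
Flexibility coefficient — unit upward force at B: δ_{BB} = L³/(3EI) = 146.3/EI.
With EI = 50000 kN·m²: δ_0 = 0.47903 m and δ_{BB} = 0.002927 m/kN.
Compatibility — the beam at B must follow the support down by 0.024 m: δ_0 − R_B·δ_{BB} = 0.024, so R_B = (0.47903 − 0.024)/0.002927 = 155.5 kN.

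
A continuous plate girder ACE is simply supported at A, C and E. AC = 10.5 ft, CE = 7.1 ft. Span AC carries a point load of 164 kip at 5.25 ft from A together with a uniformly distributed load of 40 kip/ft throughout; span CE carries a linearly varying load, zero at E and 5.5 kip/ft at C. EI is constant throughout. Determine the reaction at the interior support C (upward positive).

Take M_C as the redundant. Released structure: two simple spans AC and CE with a hinge at C.
Rotations at C on the released spans (each span's end-slope, ×1/EI):
  span AC: point load 164 at a = 5.25: Pab(L + a)/(6LEI) = 1130/EI
  span AC: UDL 40: wL³/(24EI) = 1929/EI
  span CE: triangular load, peak 5.5: w₀L³/(45EI) = 43.74/EI
  relative rotation θ_0 = (3059 + 43.74)/EI = 3103/EI
A unit hogging moment at C produces rotation L₁/(3EI) + L₂/(3EI) = 5.867/EI.
Slope continuity at C: θ_0 = M_C·5.867/EI, so M_C = 3103/5.867 = 529 kip·ft (hogging).
Span AC, ΣM about A with M_C applied at C: R_C^{AC}·10.5 = 3066 + 529, so R_C^{AC} = 342.4 kip and R_A = 584 − 342.4 = 241.6 kip.
Span CE, ΣM about E: R_C^{CE}·7.1 = 92.42 + 529, so R_C^{CE} = 87.52 kip and R_E = 19.52 − 87.52 = -67.99 kip.
R_C = 342.4 + 87.52 = 429.9 kip.

R_C = 429.9 kip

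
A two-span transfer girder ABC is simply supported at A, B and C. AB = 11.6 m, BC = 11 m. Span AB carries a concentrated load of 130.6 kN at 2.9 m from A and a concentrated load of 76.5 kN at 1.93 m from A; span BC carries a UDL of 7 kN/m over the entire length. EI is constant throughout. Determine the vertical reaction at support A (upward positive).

Take M_B as the redundant. Released structure: two simple spans AB and BC with a hinge at B.
End slopes at the hinge B, treating each span as simply supported:
  span AB: point load 130.6 at a = 2.9: Pab(L + a)/(6LEI) = 686.5/EI
  span AB: point load 76.5 at a = 1.93: Pab(L + a)/(6LEI) = 277.5/EI
  span BC: UDL 7: wL³/(24EI) = 388.2/EI
  relative rotation θ_0 = (964 + 388.2)/EI = 1352/EI
A unit hogging moment at B produces rotation L₁/(3EI) + L₂/(3EI) = 7.533/EI.
Slope continuity at B: θ_0 = M_B·7.533/EI, so M_B = 1352/7.533 = 179.5 kN·m (hogging).
Span AB, ΣM about A with M_B applied at B: R_B^{AB}·11.6 = 526.4 + 179.5, so R_B^{AB} = 60.85 kN and R_A = 207.1 − 60.85 = 146.2 kN.

R_A = 146.2 kN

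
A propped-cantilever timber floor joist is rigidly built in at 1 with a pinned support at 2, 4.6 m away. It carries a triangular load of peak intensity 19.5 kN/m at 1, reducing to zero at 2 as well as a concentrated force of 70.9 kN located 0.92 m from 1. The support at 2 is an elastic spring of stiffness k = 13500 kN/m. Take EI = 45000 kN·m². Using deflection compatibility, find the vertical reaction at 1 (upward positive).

R_1 = 104 kN

Choose R_2 as the redundant. The primary structure is the cantilever fixed at 1.
Free-end deflection of the primary structure under the applied loading (downward +):
  triangular load, peak 19.5 at the fixed end: w₀L⁴/(30EI) = 291/EI
  point load 70.9 at a = 0.92: Pa²(3L − a)/(6EI) = 128.8/EI
  δ_0 = 419.9/EI
Tip deflection under a unit load at 2: L³/(3EI) = 32.45/EI.
With EI = 45000 kN·m²: δ_0 = 0.00933 m and δ_{22} = 0.000721 m/kN.
Compatibility — the spring shortens by R_2/k under the reaction it provides: δ_0 − R_2·δ_{22} = R_2/k. With 1/k = 0.000074 m/kN, R_2 = δ_0 / (δ_{22} + 1/k) = 0.00933 / (0.000721 + 0.000074) = 11.73 kN.
Vertical equilibrium: R_1 = ΣP − R_2 = 115.8 − 11.73 = 104 kN.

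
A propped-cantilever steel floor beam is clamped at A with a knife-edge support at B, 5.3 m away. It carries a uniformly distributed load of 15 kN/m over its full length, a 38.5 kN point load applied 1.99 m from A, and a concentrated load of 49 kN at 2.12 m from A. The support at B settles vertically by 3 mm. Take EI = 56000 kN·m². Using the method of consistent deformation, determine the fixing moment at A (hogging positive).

Remove the prop at B; the released (primary) structure is a cantilever built in at A.
Primary-structure tip deflection at B by superposition:
  UDL 15: wL⁴/(8EI) = 1479/EI
  point load 38.5 at a = 1.99: Pa²(3L − a)/(6EI) = 353.5/EI
  point load 49 at a = 2.12: Pa²(3L − a)/(6EI) = 505.8/EI
  δ_0 = 2339/EI
Flexibility coefficient — unit upward force at B: δ_{BB} = L³/(3EI) = 49.63/EI.
With EI = 56000 kN·m²: δ_0 = 0.041763 m and δ_{BB} = 0.000886 m/kN.
Compatibility — the beam at B must follow the support down by 0.003 m: δ_0 − R_B·δ_{BB} = 0.003, so R_B = (0.041763 − 0.003)/0.000886 = 43.74 kN.
Moment equilibrium about A: M_A = Σ(load moments about A) − R_B·L = 391.2 − 43.74×5.3 = 159.3 kN·m.

M_A = 159.3 kN·m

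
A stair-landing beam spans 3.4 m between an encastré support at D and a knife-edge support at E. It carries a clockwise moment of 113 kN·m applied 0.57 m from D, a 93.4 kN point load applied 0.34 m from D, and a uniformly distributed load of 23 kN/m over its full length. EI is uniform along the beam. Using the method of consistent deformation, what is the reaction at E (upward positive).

Release the roller at E. Primary structure: cantilever fixed at D.
Downward deflection at the released point E due to the loads:
  clockwise couple 113 at a = 0.57: M₀a(2L − a)/(2EI) = 200.6/EI
  point load 93.4 at a = 0.34: Pa²(3L − a)/(6EI) = 17.74/EI
  UDL 23: wL⁴/(8EI) = 384.2/EI
  δ_0 = 602.6/EI
Flexibility coefficient — unit upward force at E: δ_{EE} = L³/(3EI) = 13.1/EI.
Compatibility at E: δ_0 − R_E·δ_{EE} = 0, so R_E = 602.6/13.1 = 45.99 kN.

R_E = 45.99 kN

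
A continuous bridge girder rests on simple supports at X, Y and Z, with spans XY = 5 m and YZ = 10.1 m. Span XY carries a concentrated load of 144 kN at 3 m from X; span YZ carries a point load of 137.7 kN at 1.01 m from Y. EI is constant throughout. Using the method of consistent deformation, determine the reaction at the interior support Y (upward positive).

R_Y = 247.8 kN

Take M_Y as the redundant. Released structure: two simple spans XY and YZ with a hinge at Y.
End slopes at the hinge Y, treating each span as simply supported:
  span XY: point load 144 at a = 3: Pab(L + a)/(6LEI) = 230.4/EI
  span YZ: point load 137.7 at a = 1.01: Pab(L + b)/(6LEI) = 400.3/EI
  relative rotation θ_0 = (230.4 + 400.3)/EI = 630.7/EI
A unit hogging moment at Y produces rotation L₁/(3EI) + L₂/(3EI) = 5.033/EI.
Compatibility: M_Y·(L₁+L₂)/(3EI) = θ_0, giving M_Y = 125.3 kN·m (hogging).
Span XY, ΣM about X with M_Y applied at Y: R_Y^{XY}·5 = 432 + 125.3, so R_Y^{XY} = 111.5 kN and R_X = 144 − 111.5 = 32.54 kN.
Span YZ, ΣM about Z: R_Y^{YZ}·10.1 = 1252 + 125.3, so R_Y^{YZ} = 136.3 kN and R_Z = 137.7 − 136.3 = 1.363 kN.
R_Y = 111.5 + 136.3 = 247.8 kN.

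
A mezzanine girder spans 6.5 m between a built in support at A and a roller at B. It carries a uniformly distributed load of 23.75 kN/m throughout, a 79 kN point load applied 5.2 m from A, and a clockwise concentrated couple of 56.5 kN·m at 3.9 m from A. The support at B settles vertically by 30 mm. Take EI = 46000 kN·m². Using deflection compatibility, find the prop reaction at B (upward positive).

Choose R_B as the redundant. The primary structure is the cantilever fixed at A.
Deflection at B on the released cantilever, summing each load's contribution:
  UDL 23.75: wL⁴/(8EI) = 5299/EI
  point load 79 at a = 5.2: Pa²(3L − a)/(6EI) = 5091/EI
  clockwise couple 56.5 at a = 3.9: M₀a(2L − a)/(2EI) = 1003/EI
  δ_0 = 11393/EI
Tip deflection under a unit load at B: L³/(3EI) = 91.54/EI.
With EI = 46000 kN·m²: δ_0 = 0.24768 m and δ_{BB} = 0.00199 m/kN.
Compatibility — the beam at B must follow the support down by 0.03 m: δ_0 − R_B·δ_{BB} = 0.03, so R_B = (0.24768 − 0.03)/0.00199 = 109.4 kN.

R_B = 109.4 kN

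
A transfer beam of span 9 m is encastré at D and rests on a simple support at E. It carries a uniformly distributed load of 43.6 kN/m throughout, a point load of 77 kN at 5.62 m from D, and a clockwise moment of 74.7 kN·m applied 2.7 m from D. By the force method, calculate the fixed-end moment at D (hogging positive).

Remove the prop at E; the released (primary) structure is a cantilever built in at D.
Deflection at E on the released cantilever, summing each load's contribution:
  UDL 43.6: wL⁴/(8EI) = 35757/EI
  point load 77 at a = 5.62: Pa²(3L − a)/(6EI) = 8666/EI
  clockwise couple 74.7 at a = 2.7: M₀a(2L − a)/(2EI) = 1543/EI
  δ_0 = 45966/EI
Tip deflection under a unit load at E: L³/(3EI) = 243/EI.
Compatibility at E: δ_0 − R_E·δ_{EE} = 0, so R_E = 45966/243 = 189.2 kN.
Moment equilibrium about D: M_D = Σ(load moments about D) − R_E·L = 2273 − 189.2×9 = 570.8 kN·m.

M_D = 570.8 kN·m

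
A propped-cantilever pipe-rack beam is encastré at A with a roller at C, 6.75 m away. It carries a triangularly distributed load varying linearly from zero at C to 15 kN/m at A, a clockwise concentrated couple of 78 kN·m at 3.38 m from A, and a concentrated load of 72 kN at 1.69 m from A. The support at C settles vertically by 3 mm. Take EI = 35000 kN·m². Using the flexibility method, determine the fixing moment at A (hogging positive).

M_A = 122.4 kN·m

Choose R_C as the redundant. The primary structure is the cantilever fixed at A.
Deflection at C on the released cantilever, summing each load's contribution:
  triangular load, peak 15 at the fixed end: w₀L⁴/(30EI) = 1038/EI
  clockwise couple 78 at a = 3.38: M₀a(2L − a)/(2EI) = 1334/EI
  point load 72 at a = 1.69: Pa²(3L − a)/(6EI) = 636.1/EI
  δ_0 = 3008/EI
Tip deflection under a unit load at C: L³/(3EI) = 102.5/EI.
With EI = 35000 kN·m²: δ_0 = 0.085946 m and δ_{CC} = 0.002929 m/kN.
Compatibility — the beam at C must follow the support down by 0.003 m: δ_0 − R_C·δ_{CC} = 0.003, so R_C = (0.085946 − 0.003)/0.002929 = 28.32 kN.
Moment equilibrium about A: M_A = Σ(load moments about A) − R_C·L = 313.6 − 28.32×6.75 = 122.4 kN·m.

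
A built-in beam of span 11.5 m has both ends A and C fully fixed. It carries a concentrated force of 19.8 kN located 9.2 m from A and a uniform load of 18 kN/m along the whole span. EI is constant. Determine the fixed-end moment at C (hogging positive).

Take the two fixed-end moments M_A, M_C as redundants; the released structure is the simple span AC.
On the primary (simply-supported) span, the end slopes from the loading are:
  at A: point load 19.8 at a = 9.2: Pab(L + b)/(6LEI) = 83.79/EI
  at C: point load 19.8 at a = 9.2: Pab(L + a)/(6LEI) = 125.7/EI
  at A: UDL 18: wL³/(24EI) = 1141/EI
  at C: UDL 18: wL³/(24EI) = 1141/EI
  θ_A0 = 1224/EI,  θ_C0 = 1266/EI
Flexibility coefficients: a unit moment at one end gives L/(3EI) there and L/(6EI) at the far end, so f₁₁ = f₂₂ = 3.833/EI and f₁₂ = f₂₁ = 1.917/EI.
Compatibility — zero rotation at each built-in end:
  3.833 M_A + 1.917 M_C = 1224
  1.917 M_A + 3.833 M_C = 1266
Solving the pair gives M_A = 205.7 kN·m and M_C = 227.5 kN·m (hogging).

M_C = 227.5 kN·m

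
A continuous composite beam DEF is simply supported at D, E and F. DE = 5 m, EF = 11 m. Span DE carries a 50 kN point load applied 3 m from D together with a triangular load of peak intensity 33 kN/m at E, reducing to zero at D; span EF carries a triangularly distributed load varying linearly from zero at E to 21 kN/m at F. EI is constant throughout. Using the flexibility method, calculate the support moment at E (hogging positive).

Take M_E as the redundant. Released structure: two simple spans DE and EF with a hinge at E.
Rotations at E on the released spans (each span's end-slope, ×1/EI):
  span DE: point load 50 at a = 3: Pab(L + a)/(6LEI) = 80/EI
  span DE: triangular load, peak 33: w₀L³/(45EI) = 91.67/EI
  span EF: triangular load, peak 21: 7w₀L³/(360EI) = 543.5/EI
  relative rotation θ_0 = (171.7 + 543.5)/EI = 715.2/EI
A unit hogging moment at E produces rotation L₁/(3EI) + L₂/(3EI) = 5.333/EI.
Slope continuity at E: θ_0 = M_E·5.333/EI, so M_E = 715.2/5.333 = 134.1 kN·m (hogging).

M_E = 134.1 kN·m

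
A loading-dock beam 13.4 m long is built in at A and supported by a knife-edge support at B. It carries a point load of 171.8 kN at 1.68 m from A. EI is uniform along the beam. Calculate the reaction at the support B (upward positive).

Take the reaction at B as the redundant and release it; the primary structure is a cantilever fixed at A.
Primary-structure tip deflection at B by superposition:
  point load 171.8 at a = 1.68: Pa²(3L − a)/(6EI) = 3113/EI
Tip deflection under a unit load at B: L³/(3EI) = 802/EI.
The prop prevents deflection at B: R_B = δ_0/δ_{BB} = 3113/802 = 3.881 kN.

R_B = 3.881 kN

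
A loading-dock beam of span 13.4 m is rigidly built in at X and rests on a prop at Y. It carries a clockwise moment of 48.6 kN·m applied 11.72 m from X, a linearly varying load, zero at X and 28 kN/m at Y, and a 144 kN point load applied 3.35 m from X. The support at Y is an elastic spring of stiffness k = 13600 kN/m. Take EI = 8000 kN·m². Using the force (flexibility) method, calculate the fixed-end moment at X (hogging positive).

M_X = 587.9 kN·m

Release the roller at Y. Primary structure: cantilever fixed at X.
Primary-structure tip deflection at Y by superposition:
  clockwise couple 48.6 at a = 11.72: M₀a(2L − a)/(2EI) = 4295/EI
  triangular load, peak 28 at the free end: 11w₀L⁴/(120EI) = 82754/EI
  point load 144 at a = 3.35: Pa²(3L − a)/(6EI) = 9925/EI
  δ_0 = 96974/EI
Flexibility coefficient — unit upward force at Y: δ_{YY} = L³/(3EI) = 802/EI.
With EI = 8000 kN·m²: δ_0 = 12.122 m and δ_{YY} = 0.10025 m/kN.
Compatibility — the spring shortens by R_Y/k under the reaction it provides: δ_0 − R_Y·δ_{YY} = R_Y/k. With 1/k = 0.000074 m/kN, R_Y = δ_0 / (δ_{YY} + 1/k) = 12.122 / (0.10025 + 0.000074) = 120.8 kN.
Moment equilibrium about X: M_X = Σ(load moments about X) − R_Y·L = 2207 − 120.8×13.4 = 587.9 kN·m.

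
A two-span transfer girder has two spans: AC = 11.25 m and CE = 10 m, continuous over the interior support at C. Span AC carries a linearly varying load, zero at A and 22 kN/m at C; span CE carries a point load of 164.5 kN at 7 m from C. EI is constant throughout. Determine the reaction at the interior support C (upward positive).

R_C = 170.4 kN

Insert a hinge at C; M_C is the redundant, and each span becomes simply supported.
End slopes at the hinge C, treating each span as simply supported:
  span AC: triangular load, peak 22: w₀L³/(45EI) = 696.1/EI
  span CE: point load 164.5 at a = 7: Pab(L + b)/(6LEI) = 748.5/EI
  relative rotation θ_0 = (696.1 + 748.5)/EI = 1445/EI
A unit hogging moment at C produces rotation L₁/(3EI) + L₂/(3EI) = 7.083/EI.
Slope continuity at C: θ_0 = M_C·7.083/EI, so M_C = 1445/7.083 = 203.9 kN·m (hogging).
Span AC, ΣM about A with M_C applied at C: R_C^{AC}·11.25 = 928.1 + 203.9, so R_C^{AC} = 100.6 kN and R_A = 123.8 − 100.6 = 23.12 kN.
Span CE, ΣM about E: R_C^{CE}·10 = 493.5 + 203.9, so R_C^{CE} = 69.74 kN and R_E = 164.5 − 69.74 = 94.76 kN.
R_C = 100.6 + 69.74 = 170.4 kN.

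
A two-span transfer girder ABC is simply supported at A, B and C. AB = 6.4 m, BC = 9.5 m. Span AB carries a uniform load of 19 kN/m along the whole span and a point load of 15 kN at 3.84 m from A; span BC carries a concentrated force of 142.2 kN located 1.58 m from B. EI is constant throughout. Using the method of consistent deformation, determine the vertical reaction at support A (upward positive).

R_A = 43.49 kN

Take M_B as the redundant. Released structure: two simple spans AB and BC with a hinge at B.
End slopes at the hinge B, treating each span as simply supported:
  span AB: UDL 19: wL³/(24EI) = 207.5/EI
  span AB: point load 15 at a = 3.84: Pab(L + a)/(6LEI) = 39.32/EI
  span BC: point load 142.2 at a = 1.58: Pab(L + b)/(6LEI) = 543.8/EI
  relative rotation θ_0 = (246.9 + 543.8)/EI = 790.7/EI
A unit hogging moment at B produces rotation L₁/(3EI) + L₂/(3EI) = 5.3/EI.
Slope continuity at B: θ_0 = M_B·5.3/EI, so M_B = 790.7/5.3 = 149.2 kN·m (hogging).
Span AB, ΣM about A with M_B applied at B: R_B^{AB}·6.4 = 446.7 + 149.2, so R_B^{AB} = 93.11 kN and R_A = 136.6 − 93.11 = 43.49 kN.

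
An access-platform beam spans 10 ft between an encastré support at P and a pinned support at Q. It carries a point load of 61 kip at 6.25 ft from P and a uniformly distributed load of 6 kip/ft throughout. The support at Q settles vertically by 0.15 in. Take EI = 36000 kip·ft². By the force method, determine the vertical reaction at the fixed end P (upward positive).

R_P = 71.55 kip

Take the reaction at Q as the redundant and release it; the primary structure is a cantilever fixed at P.
Deflection at Q on the released cantilever, summing each load's contribution:
  point load 61 at a = 6.25: Pa²(3L − a)/(6EI) = 9432/EI
  UDL 6: wL⁴/(8EI) = 7500/EI
  δ_0 = 16932/EI
Tip deflection under a unit load at Q: L³/(3EI) = 333.3/EI.
With EI = 36000 kip·ft²: δ_0 = 0.47033 ft and δ_{QQ} = 0.009259 ft/kip.
Compatibility — the beam at Q must follow the support down by 0.0125 ft: δ_0 − R_Q·δ_{QQ} = 0.0125, so R_Q = (0.47033 − 0.0125)/0.009259 = 49.45 kip.
Vertical equilibrium: R_P = ΣP − R_Q = 121 − 49.45 = 71.55 kip.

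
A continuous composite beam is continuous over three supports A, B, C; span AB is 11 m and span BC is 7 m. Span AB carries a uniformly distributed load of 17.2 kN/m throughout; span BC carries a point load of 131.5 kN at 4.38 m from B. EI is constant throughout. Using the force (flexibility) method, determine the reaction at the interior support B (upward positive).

R_B = 194.4 kN

Release continuity at B by inserting a hinge; the redundant is the internal moment M_B. The primary structure is two simply-supported spans AB and BC.
Discontinuity in slope at B on the released structure — sum the simple-span end rotations:
  span AB: UDL 17.2: wL³/(24EI) = 953.9/EI
  span BC: point load 131.5 at a = 4.38: Pab(L + b)/(6LEI) = 345.6/EI
  relative rotation θ_0 = (953.9 + 345.6)/EI = 1300/EI
A unit hogging moment at B produces rotation L₁/(3EI) + L₂/(3EI) = 6/EI.
Slope continuity at B: θ_0 = M_B·6/EI, so M_B = 1300/6 = 216.6 kN·m (hogging).
Span AB, ΣM about A with M_B applied at B: R_B^{AB}·11 = 1041 + 216.6, so R_B^{AB} = 114.3 kN and R_A = 189.2 − 114.3 = 74.91 kN.
Span BC, ΣM about C: R_B^{BC}·7 = 344.5 + 216.6, so R_B^{BC} = 80.16 kN and R_C = 131.5 − 80.16 = 51.34 kN.
R_B = 114.3 + 80.16 = 194.4 kN.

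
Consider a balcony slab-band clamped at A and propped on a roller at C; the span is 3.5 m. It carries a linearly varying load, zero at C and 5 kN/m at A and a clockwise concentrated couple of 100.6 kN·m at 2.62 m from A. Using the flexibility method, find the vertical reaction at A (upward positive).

R_A = -33.39 kN

Release the roller at C. Primary structure: cantilever fixed at A.
Primary-structure tip deflection at C by superposition:
  triangular load, peak 5 at the fixed end: w₀L⁴/(30EI) = 25.01/EI
  clockwise couple 100.6 at a = 2.62: M₀a(2L − a)/(2EI) = 577.2/EI
  δ_0 = 602.2/EI
Flexibility coefficient — unit upward force at C: δ_{CC} = L³/(3EI) = 14.29/EI.
The prop prevents deflection at C: R_C = δ_0/δ_{CC} = 602.2/14.29 = 42.14 kN.
Vertical equilibrium: R_A = ΣP − R_C = 8.75 − 42.14 = -33.39 kN.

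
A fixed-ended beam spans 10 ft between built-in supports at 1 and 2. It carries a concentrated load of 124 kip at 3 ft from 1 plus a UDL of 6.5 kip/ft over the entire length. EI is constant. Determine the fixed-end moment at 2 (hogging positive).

Release both end moments; the primary structure is a simply-supported span 12 with redundants M_1 and M_2.
Simple-span end rotations at 1 and 2 under the given loads:
  at 1: point load 124 at a = 3: Pab(L + b)/(6LEI) = 737.8/EI
  at 2: point load 124 at a = 3: Pab(L + a)/(6LEI) = 564.2/EI
  at 1: UDL 6.5: wL³/(24EI) = 270.8/EI
  at 2: UDL 6.5: wL³/(24EI) = 270.8/EI
  θ_10 = 1009/EI,  θ_20 = 835/EI
Flexibility coefficients: a unit moment at one end gives L/(3EI) there and L/(6EI) at the far end, so f₁₁ = f₂₂ = 3.333/EI and f₁₂ = f₂₁ = 1.667/EI.
Compatibility — zero rotation at each built-in end:
  3.333 M_1 + 1.667 M_2 = 1009
  1.667 M_1 + 3.333 M_2 = 835
Solving the pair gives M_1 = 236.4 kip·ft and M_2 = 132.3 kip·ft (hogging).

M_2 = 132.3 kip·ft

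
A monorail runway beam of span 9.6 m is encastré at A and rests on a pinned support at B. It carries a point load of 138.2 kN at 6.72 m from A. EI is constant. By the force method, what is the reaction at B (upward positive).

R_B = 77.88 kN

Release the roller at B. Primary structure: cantilever fixed at A.
Free-end deflection of the primary structure under the applied loading (downward +):
  point load 138.2 at a = 6.72: Pa²(3L − a)/(6EI) = 22966/EI
Flexibility coefficient — unit upward force at B: δ_{BB} = L³/(3EI) = 294.9/EI.
The prop prevents deflection at B: R_B = δ_0/δ_{BB} = 22966/294.9 = 77.88 kN.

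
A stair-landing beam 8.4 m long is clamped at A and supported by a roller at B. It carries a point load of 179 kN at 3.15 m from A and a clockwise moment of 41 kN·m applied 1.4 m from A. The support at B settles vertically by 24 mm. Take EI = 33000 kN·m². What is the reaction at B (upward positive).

Release the roller at B. Primary structure: cantilever fixed at A.
Primary-structure tip deflection at B by superposition:
  point load 179 at a = 3.15: Pa²(3L − a)/(6EI) = 6527/EI
  clockwise couple 41 at a = 1.4: M₀a(2L − a)/(2EI) = 442/EI
  δ_0 = 6969/EI
Tip deflection under a unit load at B: L³/(3EI) = 197.6/EI.
With EI = 33000 kN·m²: δ_0 = 0.21119 m and δ_{BB} = 0.005987 m/kN.
Compatibility — the beam at B must follow the support down by 0.024 m: δ_0 − R_B·δ_{BB} = 0.024, so R_B = (0.21119 − 0.024)/0.005987 = 31.27 kN.

R_B = 31.27 kN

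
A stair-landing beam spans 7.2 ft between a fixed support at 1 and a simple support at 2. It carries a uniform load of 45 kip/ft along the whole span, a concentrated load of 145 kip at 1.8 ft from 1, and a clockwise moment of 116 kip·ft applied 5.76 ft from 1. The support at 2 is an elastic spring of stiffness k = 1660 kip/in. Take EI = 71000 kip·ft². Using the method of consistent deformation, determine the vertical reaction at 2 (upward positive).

R_2 = 152.8 kip

Remove the prop at 2; the released (primary) structure is a cantilever built in at 1.
Deflection at 2 on the released cantilever, summing each load's contribution:
  UDL 45: wL⁴/(8EI) = 15117/EI
  point load 145 at a = 1.8: Pa²(3L − a)/(6EI) = 1550/EI
  clockwise couple 116 at a = 5.76: M₀a(2L − a)/(2EI) = 2886/EI
  δ_0 = 19553/EI
Flexibility coefficient — unit upward force at 2: δ_{22} = L³/(3EI) = 124.4/EI.
With EI = 71000 kip·ft²: δ_0 = 0.2754 ft and δ_{22} = 0.001752 ft/kip.
Compatibility — the spring shortens by R_2/k under the reaction it provides: δ_0 − R_2·δ_{22} = R_2/k. With 1/k = 1/(1660×12) ft/kip = 0.00005 ft/kip, R_2 = δ_0 / (δ_{22} + 1/k) = 0.2754 / (0.001752 + 0.00005) = 152.8 kip.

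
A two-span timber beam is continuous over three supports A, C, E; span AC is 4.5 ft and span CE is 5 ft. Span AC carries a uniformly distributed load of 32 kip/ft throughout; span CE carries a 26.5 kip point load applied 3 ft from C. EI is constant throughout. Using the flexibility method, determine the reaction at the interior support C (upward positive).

R_C = 103.7 kip

Insert a hinge at C; M_C is the redundant, and each span becomes simply supported.
Rotations at C on the released spans (each span's end-slope, ×1/EI):
  span AC: UDL 32: wL³/(24EI) = 121.5/EI
  span CE: point load 26.5 at a = 3: Pab(L + b)/(6LEI) = 37.1/EI
  relative rotation θ_0 = (121.5 + 37.1)/EI = 158.6/EI
A unit hogging moment at C produces rotation L₁/(3EI) + L₂/(3EI) = 3.167/EI.
Slope continuity at C: θ_0 = M_C·3.167/EI, so M_C = 158.6/3.167 = 50.08 kip·ft (hogging).
Span AC, ΣM about A with M_C applied at C: R_C^{AC}·4.5 = 324 + 50.08, so R_C^{AC} = 83.13 kip and R_A = 144 − 83.13 = 60.87 kip.
Span CE, ΣM about E: R_C^{CE}·5 = 53 + 50.08, so R_C^{CE} = 20.62 kip and R_E = 26.5 − 20.62 = 5.883 kip.
R_C = 83.13 + 20.62 = 103.7 kip.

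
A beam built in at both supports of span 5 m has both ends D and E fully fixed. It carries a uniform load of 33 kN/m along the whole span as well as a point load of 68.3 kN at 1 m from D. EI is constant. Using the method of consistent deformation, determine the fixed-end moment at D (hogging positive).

Take the two fixed-end moments M_D, M_E as redundants; the released structure is the simple span DE.
On the primary (simply-supported) span, the end slopes from the loading are:
  at D: UDL 33: wL³/(24EI) = 171.9/EI
  at E: UDL 33: wL³/(24EI) = 171.9/EI
  at D: point load 68.3 at a = 1: Pab(L + b)/(6LEI) = 81.96/EI
  at E: point load 68.3 at a = 1: Pab(L + a)/(6LEI) = 54.64/EI
  θ_D0 = 253.8/EI,  θ_E0 = 226.5/EI
Flexibility coefficients: a unit moment at one end gives L/(3EI) there and L/(6EI) at the far end, so f₁₁ = f₂₂ = 1.667/EI and f₁₂ = f₂₁ = 0.8333/EI.
Compatibility — zero rotation at each built-in end:
  1.667 M_D + 0.8333 M_E = 253.8
  0.8333 M_D + 1.667 M_E = 226.5
Solving the pair gives M_D = 112.5 kN·m and M_E = 79.68 kN·m (hogging).

M_D = 112.5 kN·m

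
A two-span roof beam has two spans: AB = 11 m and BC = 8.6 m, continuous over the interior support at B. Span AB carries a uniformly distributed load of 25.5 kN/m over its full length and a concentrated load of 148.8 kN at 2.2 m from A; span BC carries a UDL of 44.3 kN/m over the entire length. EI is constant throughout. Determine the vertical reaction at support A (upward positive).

Take M_B as the redundant. Released structure: two simple spans AB and BC with a hinge at B.
Rotations at B on the released spans (each span's end-slope, ×1/EI):
  span AB: UDL 25.5: wL³/(24EI) = 1414/EI
  span AB: point load 148.8 at a = 2.2: Pab(L + a)/(6LEI) = 576.2/EI
  span BC: UDL 44.3: wL³/(24EI) = 1174/EI
  relative rotation θ_0 = (1990 + 1174)/EI = 3164/EI
A unit hogging moment at B produces rotation L₁/(3EI) + L₂/(3EI) = 6.533/EI.
Slope continuity at B: θ_0 = M_B·6.533/EI, so M_B = 3164/6.533 = 484.3 kN·m (hogging).
Span AB, ΣM about A with M_B applied at B: R_B^{AB}·11 = 1870 + 484.3, so R_B^{AB} = 214 kN and R_A = 429.3 − 214 = 215.3 kN.

R_A = 215.3 kN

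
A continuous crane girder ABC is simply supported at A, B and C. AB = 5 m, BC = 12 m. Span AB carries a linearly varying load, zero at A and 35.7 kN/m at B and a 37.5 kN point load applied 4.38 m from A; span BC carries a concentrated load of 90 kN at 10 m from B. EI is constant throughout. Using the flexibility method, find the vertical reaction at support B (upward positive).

R_B = 131.4 kN

Insert a hinge at B; M_B is the redundant, and each span becomes simply supported.
Rotations at B on the released spans (each span's end-slope, ×1/EI):
  span AB: triangular load, peak 35.7: w₀L³/(45EI) = 99.17/EI
  span AB: point load 37.5 at a = 4.38: Pab(L + a)/(6LEI) = 31.84/EI
  span BC: point load 90 at a = 10: Pab(L + b)/(6LEI) = 350/EI
  relative rotation θ_0 = (131 + 350)/EI = 481/EI
A unit hogging moment at B produces rotation L₁/(3EI) + L₂/(3EI) = 5.667/EI.
Compatibility: M_B·(L₁+L₂)/(3EI) = θ_0, giving M_B = 84.88 kN·m (hogging).
Span AB, ΣM about A with M_B applied at B: R_B^{AB}·5 = 461.8 + 84.88, so R_B^{AB} = 109.3 kN and R_A = 126.8 − 109.3 = 17.42 kN.
Span BC, ΣM about C: R_B^{BC}·12 = 180 + 84.88, so R_B^{BC} = 22.07 kN and R_C = 90 − 22.07 = 67.93 kN.
R_B = 109.3 + 22.07 = 131.4 kN.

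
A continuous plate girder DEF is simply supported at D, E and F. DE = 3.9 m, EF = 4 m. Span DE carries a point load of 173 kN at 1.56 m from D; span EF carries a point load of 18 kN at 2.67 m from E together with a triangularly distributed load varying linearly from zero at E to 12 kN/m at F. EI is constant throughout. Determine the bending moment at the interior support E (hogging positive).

M_E = 67.02 kN·m

Take M_E as the redundant. Released structure: two simple spans DE and EF with a hinge at E.
Rotations at E on the released spans (each span's end-slope, ×1/EI):
  span DE: point load 173 at a = 1.56: Pab(L + a)/(6LEI) = 147.4/EI
  span EF: point load 18 at a = 2.67: Pab(L + b)/(6LEI) = 14.2/EI
  span EF: triangular load, peak 12: 7w₀L³/(360EI) = 14.93/EI
  relative rotation θ_0 = (147.4 + 29.13)/EI = 176.5/EI
A unit hogging moment at E produces rotation L₁/(3EI) + L₂/(3EI) = 2.633/EI.
Compatibility: M_E·(L₁+L₂)/(3EI) = θ_0, giving M_E = 67.02 kN·m (hogging).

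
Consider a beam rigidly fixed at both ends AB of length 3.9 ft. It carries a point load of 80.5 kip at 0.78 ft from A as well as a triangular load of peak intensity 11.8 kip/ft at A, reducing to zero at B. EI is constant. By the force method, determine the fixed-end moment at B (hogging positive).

M_B = 16.03 kip·ft

Release both end moments; the primary structure is a simply-supported span AB with redundants M_A and M_B.
On the primary (simply-supported) span, the end slopes from the loading are:
  at A: point load 80.5 at a = 0.78: Pab(L + b)/(6LEI) = 58.77/EI
  at B: point load 80.5 at a = 0.78: Pab(L + a)/(6LEI) = 39.18/EI
  at A: triangular load, peak 11.8: w₀L³/(45EI) = 15.55/EI
  at B: triangular load, peak 11.8: 7w₀L³/(360EI) = 13.61/EI
  θ_A0 = 74.33/EI,  θ_B0 = 52.79/EI
Flexibility coefficients: a unit moment at one end gives L/(3EI) there and L/(6EI) at the far end, so f₁₁ = f₂₂ = 1.3/EI and f₁₂ = f₂₁ = 0.65/EI.
Compatibility — zero rotation at each built-in end:
  1.3 M_A + 0.65 M_B = 74.33
  0.65 M_A + 1.3 M_B = 52.79
Solving the pair gives M_A = 49.16 kip·ft and M_B = 16.03 kip·ft (hogging).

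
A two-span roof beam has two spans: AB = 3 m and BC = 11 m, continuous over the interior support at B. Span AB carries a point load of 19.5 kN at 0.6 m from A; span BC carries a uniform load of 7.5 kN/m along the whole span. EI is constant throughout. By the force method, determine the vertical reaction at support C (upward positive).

R_C = 33.04 kN

Take M_B as the redundant. Released structure: two simple spans AB and BC with a hinge at B.
Discontinuity in slope at B on the released structure — sum the simple-span end rotations:
  span AB: point load 19.5 at a = 0.6: Pab(L + a)/(6LEI) = 5.616/EI
  span BC: UDL 7.5: wL³/(24EI) = 415.9/EI
  relative rotation θ_0 = (5.616 + 415.9)/EI = 421.6/EI
A unit hogging moment at B produces rotation L₁/(3EI) + L₂/(3EI) = 4.667/EI.
Compatibility: M_B·(L₁+L₂)/(3EI) = θ_0, giving M_B = 90.33 kN·m (hogging).
Span BC, ΣM about C: R_B^{BC}·11 = 453.8 + 90.33, so R_B^{BC} = 49.46 kN and R_C = 82.5 − 49.46 = 33.04 kN.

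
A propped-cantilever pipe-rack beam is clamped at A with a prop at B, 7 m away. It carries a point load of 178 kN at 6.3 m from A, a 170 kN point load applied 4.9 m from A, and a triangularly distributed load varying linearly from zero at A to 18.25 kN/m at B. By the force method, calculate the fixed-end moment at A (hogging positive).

Remove the prop at B; the released (primary) structure is a cantilever built in at A.
Deflection at B on the released cantilever, summing each load's contribution:
  point load 178 at a = 6.3: Pa²(3L − a)/(6EI) = 17309/EI
  point load 170 at a = 4.9: Pa²(3L − a)/(6EI) = 10953/EI
  triangular load, peak 18.25 at the free end: 11w₀L⁴/(120EI) = 4017/EI
  δ_0 = 32278/EI
Tip deflection under a unit load at B: L³/(3EI) = 114.3/EI.
Compatibility at B: δ_0 − R_B·δ_{BB} = 0, so R_B = 32278/114.3 = 282.3 kN.
Moment equilibrium about A: M_A = Σ(load moments about A) − R_B·L = 2252 − 282.3×7 = 276.3 kN·m.

M_A = 276.3 kN·m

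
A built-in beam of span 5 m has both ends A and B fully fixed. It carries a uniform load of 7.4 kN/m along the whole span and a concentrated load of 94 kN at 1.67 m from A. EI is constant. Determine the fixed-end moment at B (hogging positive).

Take the two fixed-end moments M_A, M_B as redundants; the released structure is the simple span AB.
On the primary (simply-supported) span, the end slopes from the loading are:
  at A: UDL 7.4: wL³/(24EI) = 38.54/EI
  at B: UDL 7.4: wL³/(24EI) = 38.54/EI
  at A: point load 94 at a = 1.67: Pab(L + b)/(6LEI) = 145.1/EI
  at B: point load 94 at a = 1.67: Pab(L + a)/(6LEI) = 116.2/EI
  θ_A0 = 183.7/EI,  θ_B0 = 154.8/EI
Flexibility coefficients: a unit moment at one end gives L/(3EI) there and L/(6EI) at the far end, so f₁₁ = f₂₂ = 1.667/EI and f₁₂ = f₂₁ = 0.8333/EI.
Compatibility — zero rotation at each built-in end:
  1.667 M_A + 0.8333 M_B = 183.7
  0.8333 M_A + 1.667 M_B = 154.8
Solving the pair gives M_A = 85.05 kN·m and M_B = 50.34 kN·m (hogging).

M_B = 50.34 kN·m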